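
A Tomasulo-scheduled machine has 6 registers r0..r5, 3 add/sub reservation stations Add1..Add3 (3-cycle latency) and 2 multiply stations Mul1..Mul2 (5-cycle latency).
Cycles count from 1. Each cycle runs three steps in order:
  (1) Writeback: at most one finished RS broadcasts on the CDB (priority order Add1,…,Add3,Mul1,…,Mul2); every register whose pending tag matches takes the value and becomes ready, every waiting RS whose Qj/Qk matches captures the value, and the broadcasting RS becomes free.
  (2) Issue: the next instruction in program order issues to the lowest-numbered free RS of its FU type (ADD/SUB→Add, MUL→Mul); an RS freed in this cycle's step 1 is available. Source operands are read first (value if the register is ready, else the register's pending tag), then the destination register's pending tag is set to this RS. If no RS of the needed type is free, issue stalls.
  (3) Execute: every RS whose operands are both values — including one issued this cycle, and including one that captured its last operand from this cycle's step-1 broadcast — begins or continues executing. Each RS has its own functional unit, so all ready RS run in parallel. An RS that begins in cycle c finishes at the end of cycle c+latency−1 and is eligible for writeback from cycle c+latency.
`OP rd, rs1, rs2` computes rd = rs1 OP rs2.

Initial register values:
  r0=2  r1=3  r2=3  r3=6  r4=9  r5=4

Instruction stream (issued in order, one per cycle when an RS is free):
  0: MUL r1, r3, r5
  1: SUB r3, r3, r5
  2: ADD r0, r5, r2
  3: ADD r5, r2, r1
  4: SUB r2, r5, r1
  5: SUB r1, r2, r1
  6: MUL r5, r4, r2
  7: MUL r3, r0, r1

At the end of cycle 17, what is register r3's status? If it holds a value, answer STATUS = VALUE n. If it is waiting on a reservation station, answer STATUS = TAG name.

cycle 1: issue MUL r1<-Mul1 // r0:2,r1:Mul1,r2:3,r3:6,r4:9,r5:4
cycle 2: issue SUB r3<-Add1 // r0:2,r1:Mul1,r2:3,r3:Add1,r4:9,r5:4
cycle 3: issue ADD r0<-Add2 // r0:Add2,r1:Mul1,r2:3,r3:Add1,r4:9,r5:4
cycle 4: issue ADD r5<-Add3 // r0:Add2,r1:Mul1,r2:3,r3:Add1,r4:9,r5:Add3
cycle 5: CDB Add1=2; issue SUB r2<-Add1 // r0:Add2,r1:Mul1,r2:Add1,r3:2,r4:9,r5:Add3
cycle 6: CDB Add2=7; issue SUB r1<-Add2 // r0:7,r1:Add2,r2:Add1,r3:2,r4:9,r5:Add3
cycle 7: CDB Mul1=24; issue MUL r5<-Mul1 // r0:7,r1:Add2,r2:Add1,r3:2,r4:9,r5:Mul1
cycle 8: issue MUL r3<-Mul2 // r0:7,r1:Add2,r2:Add1,r3:Mul2,r4:9,r5:Mul1
cycle 9: - // r0:7,r1:Add2,r2:Add1,r3:Mul2,r4:9,r5:Mul1
cycle 10: CDB Add3=27 // r0:7,r1:Add2,r2:Add1,r3:Mul2,r4:9,r5:Mul1
cycle 11: - // r0:7,r1:Add2,r2:Add1,r3:Mul2,r4:9,r5:Mul1
cycle 12: - // r0:7,r1:Add2,r2:Add1,r3:Mul2,r4:9,r5:Mul1
cycle 13: CDB Add1=3 // r0:7,r1:Add2,r2:3,r3:Mul2,r4:9,r5:Mul1
cycle 14: - // r0:7,r1:Add2,r2:3,r3:Mul2,r4:9,r5:Mul1
cycle 15: - // r0:7,r1:Add2,r2:3,r3:Mul2,r4:9,r5:Mul1
cycle 16: CDB Add2=-21 // r0:7,r1:-21,r2:3,r3:Mul2,r4:9,r5:Mul1
cycle 17: - // r0:7,r1:-21,r2:3,r3:Mul2,r4:9,r5:Mul1

STATUS = TAG Mul2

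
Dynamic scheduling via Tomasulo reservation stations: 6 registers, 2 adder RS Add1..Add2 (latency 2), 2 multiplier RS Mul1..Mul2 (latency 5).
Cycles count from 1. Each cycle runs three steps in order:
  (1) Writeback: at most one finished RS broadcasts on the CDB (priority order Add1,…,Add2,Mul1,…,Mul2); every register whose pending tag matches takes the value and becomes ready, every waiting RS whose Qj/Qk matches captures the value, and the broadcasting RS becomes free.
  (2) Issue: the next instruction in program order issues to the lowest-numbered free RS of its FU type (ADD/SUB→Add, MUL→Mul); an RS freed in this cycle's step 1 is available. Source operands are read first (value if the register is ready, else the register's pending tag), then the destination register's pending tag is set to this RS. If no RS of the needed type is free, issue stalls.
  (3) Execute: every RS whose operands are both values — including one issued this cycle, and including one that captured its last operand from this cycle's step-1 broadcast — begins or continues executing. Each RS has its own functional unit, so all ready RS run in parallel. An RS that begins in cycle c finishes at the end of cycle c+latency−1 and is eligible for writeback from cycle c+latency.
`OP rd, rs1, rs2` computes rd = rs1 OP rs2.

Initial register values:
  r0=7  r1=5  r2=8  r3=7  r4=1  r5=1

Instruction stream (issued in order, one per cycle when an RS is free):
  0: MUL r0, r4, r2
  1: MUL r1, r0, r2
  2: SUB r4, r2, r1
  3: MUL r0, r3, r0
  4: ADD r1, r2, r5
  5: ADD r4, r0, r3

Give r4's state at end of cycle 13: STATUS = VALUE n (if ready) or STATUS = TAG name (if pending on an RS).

STATUS = VALUE 63

  c1: issue MUL r0<-Mul1  regs: r0:Mul1,r1:5,r2:8,r3:7,r4:1,r5:1
  c2: issue MUL r1<-Mul2  regs: r0:Mul1,r1:Mul2,r2:8,r3:7,r4:1,r5:1
  c3: issue SUB r4<-Add1  regs: r0:Mul1,r1:Mul2,r2:8,r3:7,r4:Add1,r5:1
  c4: stall  regs: r0:Mul1,r1:Mul2,r2:8,r3:7,r4:Add1,r5:1
  c5: stall  regs: r0:Mul1,r1:Mul2,r2:8,r3:7,r4:Add1,r5:1
  c6: CDB Mul1=8; issue MUL r0<-Mul1  regs: r0:Mul1,r1:Mul2,r2:8,r3:7,r4:Add1,r5:1
  c7: issue ADD r1<-Add2  regs: r0:Mul1,r1:Add2,r2:8,r3:7,r4:Add1,r5:1
  c8: stall  regs: r0:Mul1,r1:Add2,r2:8,r3:7,r4:Add1,r5:1
  c9: CDB Add2=9; issue ADD r4<-Add2  regs: r0:Mul1,r1:9,r2:8,r3:7,r4:Add2,r5:1
  c10: -  regs: r0:Mul1,r1:9,r2:8,r3:7,r4:Add2,r5:1
  c11: CDB Mul1=56  regs: r0:56,r1:9,r2:8,r3:7,r4:Add2,r5:1
  c12: CDB Mul2=64  regs: r0:56,r1:9,r2:8,r3:7,r4:Add2,r5:1
  c13: CDB Add2=63  regs: r0:56,r1:9,r2:8,r3:7,r4:63,r5:1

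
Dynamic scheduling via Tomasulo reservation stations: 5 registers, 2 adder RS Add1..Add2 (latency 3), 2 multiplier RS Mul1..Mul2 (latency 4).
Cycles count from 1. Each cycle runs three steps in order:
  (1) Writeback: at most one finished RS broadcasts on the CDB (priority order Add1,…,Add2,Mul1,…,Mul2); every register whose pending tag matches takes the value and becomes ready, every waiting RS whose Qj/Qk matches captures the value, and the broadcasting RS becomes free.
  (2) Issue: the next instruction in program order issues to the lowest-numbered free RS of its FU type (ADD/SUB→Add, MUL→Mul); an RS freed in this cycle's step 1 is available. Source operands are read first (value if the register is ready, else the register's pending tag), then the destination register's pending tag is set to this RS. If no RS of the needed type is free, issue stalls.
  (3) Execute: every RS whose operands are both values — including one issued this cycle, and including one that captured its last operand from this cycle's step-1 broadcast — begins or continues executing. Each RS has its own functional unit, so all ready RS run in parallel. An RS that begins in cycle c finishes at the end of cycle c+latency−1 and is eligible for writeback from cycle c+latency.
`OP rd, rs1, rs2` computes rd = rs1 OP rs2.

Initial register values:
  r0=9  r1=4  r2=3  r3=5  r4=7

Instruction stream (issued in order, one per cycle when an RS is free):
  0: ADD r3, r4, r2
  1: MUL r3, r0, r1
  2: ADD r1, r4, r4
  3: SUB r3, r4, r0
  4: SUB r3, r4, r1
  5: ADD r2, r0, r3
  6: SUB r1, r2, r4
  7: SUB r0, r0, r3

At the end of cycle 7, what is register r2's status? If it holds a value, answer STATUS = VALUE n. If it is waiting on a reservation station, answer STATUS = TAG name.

STATUS = TAG Add1

  c1: issue ADD r3<-Add1  regs: r0:9,r1:4,r2:3,r3:Add1,r4:7
  c2: issue MUL r3<-Mul1  regs: r0:9,r1:4,r2:3,r3:Mul1,r4:7
  c3: issue ADD r1<-Add2  regs: r0:9,r1:Add2,r2:3,r3:Mul1,r4:7
  c4: CDB Add1=10; issue SUB r3<-Add1  regs: r0:9,r1:Add2,r2:3,r3:Add1,r4:7
  c5: stall  regs: r0:9,r1:Add2,r2:3,r3:Add1,r4:7
  c6: CDB Add2=14; issue SUB r3<-Add2  regs: r0:9,r1:14,r2:3,r3:Add2,r4:7
  c7: CDB Add1=-2; issue ADD r2<-Add1  regs: r0:9,r1:14,r2:Add1,r3:Add2,r4:7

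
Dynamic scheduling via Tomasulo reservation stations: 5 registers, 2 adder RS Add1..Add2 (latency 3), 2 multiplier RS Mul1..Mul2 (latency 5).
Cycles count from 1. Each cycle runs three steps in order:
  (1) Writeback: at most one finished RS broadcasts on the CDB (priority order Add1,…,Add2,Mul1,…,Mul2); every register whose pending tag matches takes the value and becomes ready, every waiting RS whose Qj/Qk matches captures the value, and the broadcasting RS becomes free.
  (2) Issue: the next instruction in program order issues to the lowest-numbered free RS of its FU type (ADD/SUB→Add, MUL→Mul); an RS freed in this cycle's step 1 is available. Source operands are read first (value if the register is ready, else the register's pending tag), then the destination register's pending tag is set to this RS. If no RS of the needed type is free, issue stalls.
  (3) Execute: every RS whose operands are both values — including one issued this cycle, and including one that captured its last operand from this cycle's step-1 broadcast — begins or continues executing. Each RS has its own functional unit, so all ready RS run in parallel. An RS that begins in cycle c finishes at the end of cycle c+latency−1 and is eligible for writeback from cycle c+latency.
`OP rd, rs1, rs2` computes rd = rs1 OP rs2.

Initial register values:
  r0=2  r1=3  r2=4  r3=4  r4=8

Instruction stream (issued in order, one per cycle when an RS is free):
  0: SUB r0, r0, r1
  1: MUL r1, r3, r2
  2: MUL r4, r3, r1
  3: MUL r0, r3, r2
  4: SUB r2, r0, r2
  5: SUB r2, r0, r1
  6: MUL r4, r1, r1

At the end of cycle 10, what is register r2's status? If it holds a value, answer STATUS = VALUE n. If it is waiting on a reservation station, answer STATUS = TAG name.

cycle 1: issue SUB r0<-Add1 // r0:Add1,r1:3,r2:4,r3:4,r4:8
cycle 2: issue MUL r1<-Mul1 // r0:Add1,r1:Mul1,r2:4,r3:4,r4:8
cycle 3: issue MUL r4<-Mul2 // r0:Add1,r1:Mul1,r2:4,r3:4,r4:Mul2
cycle 4: CDB Add1=-1; stall // r0:-1,r1:Mul1,r2:4,r3:4,r4:Mul2
cycle 5: stall // r0:-1,r1:Mul1,r2:4,r3:4,r4:Mul2
cycle 6: stall // r0:-1,r1:Mul1,r2:4,r3:4,r4:Mul2
cycle 7: CDB Mul1=16; issue MUL r0<-Mul1 // r0:Mul1,r1:16,r2:4,r3:4,r4:Mul2
cycle 8: issue SUB r2<-Add1 // r0:Mul1,r1:16,r2:Add1,r3:4,r4:Mul2
cycle 9: issue SUB r2<-Add2 // r0:Mul1,r1:16,r2:Add2,r3:4,r4:Mul2
cycle 10: stall // r0:Mul1,r1:16,r2:Add2,r3:4,r4:Mul2

STATUS = TAG Add2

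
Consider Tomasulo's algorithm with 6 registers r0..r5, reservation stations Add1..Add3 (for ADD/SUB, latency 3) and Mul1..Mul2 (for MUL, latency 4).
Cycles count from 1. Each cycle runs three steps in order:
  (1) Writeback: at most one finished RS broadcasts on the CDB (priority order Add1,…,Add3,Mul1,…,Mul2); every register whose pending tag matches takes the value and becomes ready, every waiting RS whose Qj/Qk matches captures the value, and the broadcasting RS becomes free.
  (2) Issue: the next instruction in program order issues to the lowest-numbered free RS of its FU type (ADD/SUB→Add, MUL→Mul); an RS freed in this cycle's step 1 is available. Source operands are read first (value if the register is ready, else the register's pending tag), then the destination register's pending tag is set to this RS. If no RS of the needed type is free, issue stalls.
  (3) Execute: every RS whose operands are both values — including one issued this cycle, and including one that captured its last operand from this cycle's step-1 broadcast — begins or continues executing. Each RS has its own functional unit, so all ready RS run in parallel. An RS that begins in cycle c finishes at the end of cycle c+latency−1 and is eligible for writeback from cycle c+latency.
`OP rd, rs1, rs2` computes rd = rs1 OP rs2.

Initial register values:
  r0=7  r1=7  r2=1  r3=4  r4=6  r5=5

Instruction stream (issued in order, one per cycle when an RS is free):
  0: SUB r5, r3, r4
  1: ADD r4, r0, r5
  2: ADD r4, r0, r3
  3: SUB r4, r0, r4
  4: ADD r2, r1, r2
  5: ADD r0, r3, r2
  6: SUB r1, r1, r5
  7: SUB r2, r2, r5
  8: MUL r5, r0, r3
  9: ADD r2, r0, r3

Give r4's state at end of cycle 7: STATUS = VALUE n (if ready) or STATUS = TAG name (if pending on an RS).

  c1: issue SUB r5<-Add1  regs: r0:7,r1:7,r2:1,r3:4,r4:6,r5:Add1
  c2: issue ADD r4<-Add2  regs: r0:7,r1:7,r2:1,r3:4,r4:Add2,r5:Add1
  c3: issue ADD r4<-Add3  regs: r0:7,r1:7,r2:1,r3:4,r4:Add3,r5:Add1
  c4: CDB Add1=-2; issue SUB r4<-Add1  regs: r0:7,r1:7,r2:1,r3:4,r4:Add1,r5:-2
  c5: stall  regs: r0:7,r1:7,r2:1,r3:4,r4:Add1,r5:-2
  c6: CDB Add3=11; issue ADD r2<-Add3  regs: r0:7,r1:7,r2:Add3,r3:4,r4:Add1,r5:-2
  c7: CDB Add2=5; issue ADD r0<-Add2  regs: r0:Add2,r1:7,r2:Add3,r3:4,r4:Add1,r5:-2

STATUS = TAG Add1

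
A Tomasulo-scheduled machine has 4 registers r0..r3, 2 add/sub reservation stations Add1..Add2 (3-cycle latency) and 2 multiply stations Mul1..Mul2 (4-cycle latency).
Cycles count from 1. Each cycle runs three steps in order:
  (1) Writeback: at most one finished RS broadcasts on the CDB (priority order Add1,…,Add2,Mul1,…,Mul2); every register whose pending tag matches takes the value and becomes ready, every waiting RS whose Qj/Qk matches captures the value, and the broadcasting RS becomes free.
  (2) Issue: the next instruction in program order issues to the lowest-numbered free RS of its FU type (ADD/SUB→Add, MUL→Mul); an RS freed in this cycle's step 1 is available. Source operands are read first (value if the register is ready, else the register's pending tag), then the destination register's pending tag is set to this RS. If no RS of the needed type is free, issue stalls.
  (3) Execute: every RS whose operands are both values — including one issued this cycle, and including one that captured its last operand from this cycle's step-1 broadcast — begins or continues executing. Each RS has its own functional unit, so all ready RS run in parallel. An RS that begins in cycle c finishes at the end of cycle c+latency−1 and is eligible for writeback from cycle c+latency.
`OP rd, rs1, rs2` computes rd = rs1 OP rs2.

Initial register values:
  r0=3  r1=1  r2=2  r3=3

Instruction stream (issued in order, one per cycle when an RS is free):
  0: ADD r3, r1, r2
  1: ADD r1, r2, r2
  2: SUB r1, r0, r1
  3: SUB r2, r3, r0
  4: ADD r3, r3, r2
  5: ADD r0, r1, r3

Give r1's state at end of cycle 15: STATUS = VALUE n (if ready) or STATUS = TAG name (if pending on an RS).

STATUS = VALUE -1

cycle 1: issue ADD r3<-Add1 // r0:3,r1:1,r2:2,r3:Add1
cycle 2: issue ADD r1<-Add2 // r0:3,r1:Add2,r2:2,r3:Add1
cycle 3: stall // r0:3,r1:Add2,r2:2,r3:Add1
cycle 4: CDB Add1=3; issue SUB r1<-Add1 // r0:3,r1:Add1,r2:2,r3:3
cycle 5: CDB Add2=4; issue SUB r2<-Add2 // r0:3,r1:Add1,r2:Add2,r3:3
cycle 6: stall // r0:3,r1:Add1,r2:Add2,r3:3
cycle 7: stall // r0:3,r1:Add1,r2:Add2,r3:3
cycle 8: CDB Add1=-1; issue ADD r3<-Add1 // r0:3,r1:-1,r2:Add2,r3:Add1
cycle 9: CDB Add2=0; issue ADD r0<-Add2 // r0:Add2,r1:-1,r2:0,r3:Add1
cycle 10: - // r0:Add2,r1:-1,r2:0,r3:Add1
cycle 11: - // r0:Add2,r1:-1,r2:0,r3:Add1
cycle 12: CDB Add1=3 // r0:Add2,r1:-1,r2:0,r3:3
cycle 13: - // r0:Add2,r1:-1,r2:0,r3:3
cycle 14: - // r0:Add2,r1:-1,r2:0,r3:3
cycle 15: CDB Add2=2 // r0:2,r1:-1,r2:0,r3:3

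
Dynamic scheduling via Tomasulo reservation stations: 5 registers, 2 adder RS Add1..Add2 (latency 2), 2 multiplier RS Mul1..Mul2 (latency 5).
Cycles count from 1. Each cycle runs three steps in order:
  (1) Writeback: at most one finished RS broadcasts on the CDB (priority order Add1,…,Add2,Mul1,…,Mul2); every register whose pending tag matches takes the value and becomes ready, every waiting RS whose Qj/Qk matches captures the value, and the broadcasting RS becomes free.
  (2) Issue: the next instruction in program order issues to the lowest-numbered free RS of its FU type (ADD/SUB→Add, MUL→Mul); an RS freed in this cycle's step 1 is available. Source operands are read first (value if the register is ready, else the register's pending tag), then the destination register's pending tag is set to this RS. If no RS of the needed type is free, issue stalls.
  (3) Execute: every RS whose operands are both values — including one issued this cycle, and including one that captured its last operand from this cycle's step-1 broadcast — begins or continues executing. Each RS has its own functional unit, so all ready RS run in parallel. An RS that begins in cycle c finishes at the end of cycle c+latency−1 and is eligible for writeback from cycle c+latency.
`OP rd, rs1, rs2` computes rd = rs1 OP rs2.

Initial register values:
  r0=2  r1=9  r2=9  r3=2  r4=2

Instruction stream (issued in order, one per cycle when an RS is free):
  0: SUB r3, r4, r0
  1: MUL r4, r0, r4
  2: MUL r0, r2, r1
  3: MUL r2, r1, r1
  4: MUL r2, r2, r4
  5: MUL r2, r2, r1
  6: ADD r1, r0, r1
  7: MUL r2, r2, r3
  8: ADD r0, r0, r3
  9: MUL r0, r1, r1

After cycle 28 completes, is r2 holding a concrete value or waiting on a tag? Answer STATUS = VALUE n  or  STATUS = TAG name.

cycle 1: issue SUB r3<-Add1 // r0:2,r1:9,r2:9,r3:Add1,r4:2
cycle 2: issue MUL r4<-Mul1 // r0:2,r1:9,r2:9,r3:Add1,r4:Mul1
cycle 3: CDB Add1=0; issue MUL r0<-Mul2 // r0:Mul2,r1:9,r2:9,r3:0,r4:Mul1
cycle 4: stall // r0:Mul2,r1:9,r2:9,r3:0,r4:Mul1
cycle 5: stall // r0:Mul2,r1:9,r2:9,r3:0,r4:Mul1
cycle 6: stall // r0:Mul2,r1:9,r2:9,r3:0,r4:Mul1
cycle 7: CDB Mul1=4; issue MUL r2<-Mul1 // r0:Mul2,r1:9,r2:Mul1,r3:0,r4:4
cycle 8: CDB Mul2=81; issue MUL r2<-Mul2 // r0:81,r1:9,r2:Mul2,r3:0,r4:4
cycle 9: stall // r0:81,r1:9,r2:Mul2,r3:0,r4:4
cycle 10: stall // r0:81,r1:9,r2:Mul2,r3:0,r4:4
cycle 11: stall // r0:81,r1:9,r2:Mul2,r3:0,r4:4
cycle 12: CDB Mul1=81; issue MUL r2<-Mul1 // r0:81,r1:9,r2:Mul1,r3:0,r4:4
cycle 13: issue ADD r1<-Add1 // r0:81,r1:Add1,r2:Mul1,r3:0,r4:4
cycle 14: stall // r0:81,r1:Add1,r2:Mul1,r3:0,r4:4
cycle 15: CDB Add1=90; stall // r0:81,r1:90,r2:Mul1,r3:0,r4:4
cycle 16: stall // r0:81,r1:90,r2:Mul1,r3:0,r4:4
cycle 17: CDB Mul2=324; issue MUL r2<-Mul2 // r0:81,r1:90,r2:Mul2,r3:0,r4:4
cycle 18: issue ADD r0<-Add1 // r0:Add1,r1:90,r2:Mul2,r3:0,r4:4
cycle 19: stall // r0:Add1,r1:90,r2:Mul2,r3:0,r4:4
cycle 20: CDB Add1=81; stall // r0:81,r1:90,r2:Mul2,r3:0,r4:4
cycle 21: stall // r0:81,r1:90,r2:Mul2,r3:0,r4:4
cycle 22: CDB Mul1=2916; issue MUL r0<-Mul1 // r0:Mul1,r1:90,r2:Mul2,r3:0,r4:4
cycle 23: - // r0:Mul1,r1:90,r2:Mul2,r3:0,r4:4
cycle 24: - // r0:Mul1,r1:90,r2:Mul2,r3:0,r4:4
cycle 25: - // r0:Mul1,r1:90,r2:Mul2,r3:0,r4:4
cycle 26: - // r0:Mul1,r1:90,r2:Mul2,r3:0,r4:4
cycle 27: CDB Mul1=8100 // r0:8100,r1:90,r2:Mul2,r3:0,r4:4
cycle 28: CDB Mul2=0 // r0:8100,r1:90,r2:0,r3:0,r4:4

STATUS = VALUE 0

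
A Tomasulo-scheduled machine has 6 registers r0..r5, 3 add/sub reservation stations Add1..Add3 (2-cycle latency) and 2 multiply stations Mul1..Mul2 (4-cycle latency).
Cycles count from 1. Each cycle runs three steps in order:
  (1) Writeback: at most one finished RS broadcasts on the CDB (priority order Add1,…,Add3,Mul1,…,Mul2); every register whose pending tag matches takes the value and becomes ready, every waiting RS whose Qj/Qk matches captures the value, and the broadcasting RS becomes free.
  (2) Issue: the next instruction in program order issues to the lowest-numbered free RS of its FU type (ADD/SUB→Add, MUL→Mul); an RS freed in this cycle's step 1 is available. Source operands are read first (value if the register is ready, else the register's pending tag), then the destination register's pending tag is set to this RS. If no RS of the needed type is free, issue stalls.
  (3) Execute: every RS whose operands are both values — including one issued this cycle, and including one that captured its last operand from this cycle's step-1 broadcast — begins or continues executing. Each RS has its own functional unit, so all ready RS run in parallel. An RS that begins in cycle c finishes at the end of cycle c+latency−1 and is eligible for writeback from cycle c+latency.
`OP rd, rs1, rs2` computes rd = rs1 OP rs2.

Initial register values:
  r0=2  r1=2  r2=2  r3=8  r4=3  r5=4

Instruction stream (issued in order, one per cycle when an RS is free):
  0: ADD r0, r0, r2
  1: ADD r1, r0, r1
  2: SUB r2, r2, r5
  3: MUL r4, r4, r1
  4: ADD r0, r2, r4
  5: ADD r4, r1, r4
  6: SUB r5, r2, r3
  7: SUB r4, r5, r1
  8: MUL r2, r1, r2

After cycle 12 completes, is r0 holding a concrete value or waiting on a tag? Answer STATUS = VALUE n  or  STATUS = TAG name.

STATUS = VALUE 16

cycle 1: issue ADD r0<-Add1 // r0:Add1,r1:2,r2:2,r3:8,r4:3,r5:4
cycle 2: issue ADD r1<-Add2 // r0:Add1,r1:Add2,r2:2,r3:8,r4:3,r5:4
cycle 3: CDB Add1=4; issue SUB r2<-Add1 // r0:4,r1:Add2,r2:Add1,r3:8,r4:3,r5:4
cycle 4: issue MUL r4<-Mul1 // r0:4,r1:Add2,r2:Add1,r3:8,r4:Mul1,r5:4
cycle 5: CDB Add1=-2; issue ADD r0<-Add1 // r0:Add1,r1:Add2,r2:-2,r3:8,r4:Mul1,r5:4
cycle 6: CDB Add2=6; issue ADD r4<-Add2 // r0:Add1,r1:6,r2:-2,r3:8,r4:Add2,r5:4
cycle 7: issue SUB r5<-Add3 // r0:Add1,r1:6,r2:-2,r3:8,r4:Add2,r5:Add3
cycle 8: stall // r0:Add1,r1:6,r2:-2,r3:8,r4:Add2,r5:Add3
cycle 9: CDB Add3=-10; issue SUB r4<-Add3 // r0:Add1,r1:6,r2:-2,r3:8,r4:Add3,r5:-10
cycle 10: CDB Mul1=18; issue MUL r2<-Mul1 // r0:Add1,r1:6,r2:Mul1,r3:8,r4:Add3,r5:-10
cycle 11: CDB Add3=-16 // r0:Add1,r1:6,r2:Mul1,r3:8,r4:-16,r5:-10
cycle 12: CDB Add1=16 // r0:16,r1:6,r2:Mul1,r3:8,r4:-16,r5:-10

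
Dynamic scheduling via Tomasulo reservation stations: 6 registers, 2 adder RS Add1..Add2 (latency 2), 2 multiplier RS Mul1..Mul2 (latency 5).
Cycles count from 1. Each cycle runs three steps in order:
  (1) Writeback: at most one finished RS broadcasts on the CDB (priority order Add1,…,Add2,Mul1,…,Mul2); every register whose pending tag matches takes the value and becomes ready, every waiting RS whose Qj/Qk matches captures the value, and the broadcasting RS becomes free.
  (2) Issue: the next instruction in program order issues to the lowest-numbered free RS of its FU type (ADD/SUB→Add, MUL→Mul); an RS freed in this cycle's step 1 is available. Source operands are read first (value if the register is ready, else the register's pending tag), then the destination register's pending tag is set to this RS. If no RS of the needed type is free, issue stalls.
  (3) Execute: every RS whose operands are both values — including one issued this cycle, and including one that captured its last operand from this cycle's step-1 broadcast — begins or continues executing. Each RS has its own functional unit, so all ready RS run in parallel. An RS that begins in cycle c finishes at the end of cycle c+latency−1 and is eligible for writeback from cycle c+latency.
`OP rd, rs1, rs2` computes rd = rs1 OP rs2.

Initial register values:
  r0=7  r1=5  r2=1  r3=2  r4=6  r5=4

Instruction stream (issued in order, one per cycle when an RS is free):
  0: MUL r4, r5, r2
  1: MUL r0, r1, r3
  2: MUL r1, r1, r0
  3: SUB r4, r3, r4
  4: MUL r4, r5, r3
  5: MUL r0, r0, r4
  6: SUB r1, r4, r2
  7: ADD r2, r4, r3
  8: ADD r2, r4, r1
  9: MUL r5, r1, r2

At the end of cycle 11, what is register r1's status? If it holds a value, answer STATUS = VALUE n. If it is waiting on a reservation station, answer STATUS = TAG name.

STATUS = TAG Mul1

c1: issue MUL r4<-Mul1 | r0:7,r1:5,r2:1,r3:2,r4:Mul1,r5:4
c2: issue MUL r0<-Mul2 | r0:Mul2,r1:5,r2:1,r3:2,r4:Mul1,r5:4
c3: stall | r0:Mul2,r1:5,r2:1,r3:2,r4:Mul1,r5:4
c4: stall | r0:Mul2,r1:5,r2:1,r3:2,r4:Mul1,r5:4
c5: stall | r0:Mul2,r1:5,r2:1,r3:2,r4:Mul1,r5:4
c6: CDB Mul1=4; issue MUL r1<-Mul1 | r0:Mul2,r1:Mul1,r2:1,r3:2,r4:4,r5:4
c7: CDB Mul2=10; issue SUB r4<-Add1 | r0:10,r1:Mul1,r2:1,r3:2,r4:Add1,r5:4
c8: issue MUL r4<-Mul2 | r0:10,r1:Mul1,r2:1,r3:2,r4:Mul2,r5:4
c9: CDB Add1=-2; stall | r0:10,r1:Mul1,r2:1,r3:2,r4:Mul2,r5:4
c10: stall | r0:10,r1:Mul1,r2:1,r3:2,r4:Mul2,r5:4
c11: stall | r0:10,r1:Mul1,r2:1,r3:2,r4:Mul2,r5:4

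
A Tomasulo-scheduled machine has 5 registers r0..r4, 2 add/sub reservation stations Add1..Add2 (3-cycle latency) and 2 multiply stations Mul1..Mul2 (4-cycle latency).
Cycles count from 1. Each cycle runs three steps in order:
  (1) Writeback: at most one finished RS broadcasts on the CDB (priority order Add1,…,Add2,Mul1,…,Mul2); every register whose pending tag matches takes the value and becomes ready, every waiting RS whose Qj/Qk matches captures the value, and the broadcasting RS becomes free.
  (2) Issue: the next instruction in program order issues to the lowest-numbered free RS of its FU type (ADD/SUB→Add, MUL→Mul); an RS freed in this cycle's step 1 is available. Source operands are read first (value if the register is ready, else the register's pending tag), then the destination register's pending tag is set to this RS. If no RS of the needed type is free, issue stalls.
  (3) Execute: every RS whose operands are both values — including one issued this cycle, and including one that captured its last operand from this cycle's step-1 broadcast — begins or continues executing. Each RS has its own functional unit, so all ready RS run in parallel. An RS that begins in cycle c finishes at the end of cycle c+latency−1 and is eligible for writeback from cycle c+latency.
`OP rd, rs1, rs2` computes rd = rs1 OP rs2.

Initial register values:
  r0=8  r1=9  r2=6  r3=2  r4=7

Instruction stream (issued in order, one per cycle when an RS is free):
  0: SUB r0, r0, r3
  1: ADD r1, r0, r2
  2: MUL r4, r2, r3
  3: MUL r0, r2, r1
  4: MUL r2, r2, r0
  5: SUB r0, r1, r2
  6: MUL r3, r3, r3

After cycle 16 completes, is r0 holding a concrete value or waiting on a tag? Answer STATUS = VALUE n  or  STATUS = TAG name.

STATUS = TAG Add1

  c1: issue SUB r0<-Add1  regs: r0:Add1,r1:9,r2:6,r3:2,r4:7
  c2: issue ADD r1<-Add2  regs: r0:Add1,r1:Add2,r2:6,r3:2,r4:7
  c3: issue MUL r4<-Mul1  regs: r0:Add1,r1:Add2,r2:6,r3:2,r4:Mul1
  c4: CDB Add1=6; issue MUL r0<-Mul2  regs: r0:Mul2,r1:Add2,r2:6,r3:2,r4:Mul1
  c5: stall  regs: r0:Mul2,r1:Add2,r2:6,r3:2,r4:Mul1
  c6: stall  regs: r0:Mul2,r1:Add2,r2:6,r3:2,r4:Mul1
  c7: CDB Add2=12; stall  regs: r0:Mul2,r1:12,r2:6,r3:2,r4:Mul1
  c8: CDB Mul1=12; issue MUL r2<-Mul1  regs: r0:Mul2,r1:12,r2:Mul1,r3:2,r4:12
  c9: issue SUB r0<-Add1  regs: r0:Add1,r1:12,r2:Mul1,r3:2,r4:12
  c10: stall  regs: r0:Add1,r1:12,r2:Mul1,r3:2,r4:12
  c11: CDB Mul2=72; issue MUL r3<-Mul2  regs: r0:Add1,r1:12,r2:Mul1,r3:Mul2,r4:12
  c12: -  regs: r0:Add1,r1:12,r2:Mul1,r3:Mul2,r4:12
  c13: -  regs: r0:Add1,r1:12,r2:Mul1,r3:Mul2,r4:12
  c14: -  regs: r0:Add1,r1:12,r2:Mul1,r3:Mul2,r4:12
  c15: CDB Mul1=432  regs: r0:Add1,r1:12,r2:432,r3:Mul2,r4:12
  c16: CDB Mul2=4  regs: r0:Add1,r1:12,r2:432,r3:4,r4:12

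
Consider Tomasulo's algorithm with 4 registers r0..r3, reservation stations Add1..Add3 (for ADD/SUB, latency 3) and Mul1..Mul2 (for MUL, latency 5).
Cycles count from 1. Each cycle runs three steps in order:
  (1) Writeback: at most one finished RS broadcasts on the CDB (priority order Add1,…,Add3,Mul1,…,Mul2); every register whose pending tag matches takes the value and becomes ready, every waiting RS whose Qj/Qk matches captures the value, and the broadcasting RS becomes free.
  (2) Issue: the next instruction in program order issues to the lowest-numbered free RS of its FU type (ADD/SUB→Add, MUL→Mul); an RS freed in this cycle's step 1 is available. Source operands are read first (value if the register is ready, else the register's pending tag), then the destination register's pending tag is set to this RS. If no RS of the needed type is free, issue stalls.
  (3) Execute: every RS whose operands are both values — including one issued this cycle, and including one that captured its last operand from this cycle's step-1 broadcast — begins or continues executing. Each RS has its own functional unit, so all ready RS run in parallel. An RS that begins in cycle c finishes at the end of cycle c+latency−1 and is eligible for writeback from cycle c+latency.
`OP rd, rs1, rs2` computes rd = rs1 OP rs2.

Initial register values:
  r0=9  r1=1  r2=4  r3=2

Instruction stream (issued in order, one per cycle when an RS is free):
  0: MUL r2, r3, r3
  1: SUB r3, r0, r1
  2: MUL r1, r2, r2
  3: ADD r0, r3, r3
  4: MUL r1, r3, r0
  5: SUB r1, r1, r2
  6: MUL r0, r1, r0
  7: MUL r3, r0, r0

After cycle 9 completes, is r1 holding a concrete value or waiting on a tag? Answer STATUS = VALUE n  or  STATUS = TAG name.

STATUS = TAG Add1

cycle 1: issue MUL r2<-Mul1 // r0:9,r1:1,r2:Mul1,r3:2
cycle 2: issue SUB r3<-Add1 // r0:9,r1:1,r2:Mul1,r3:Add1
cycle 3: issue MUL r1<-Mul2 // r0:9,r1:Mul2,r2:Mul1,r3:Add1
cycle 4: issue ADD r0<-Add2 // r0:Add2,r1:Mul2,r2:Mul1,r3:Add1
cycle 5: CDB Add1=8; stall // r0:Add2,r1:Mul2,r2:Mul1,r3:8
cycle 6: CDB Mul1=4; issue MUL r1<-Mul1 // r0:Add2,r1:Mul1,r2:4,r3:8
cycle 7: issue SUB r1<-Add1 // r0:Add2,r1:Add1,r2:4,r3:8
cycle 8: CDB Add2=16; stall // r0:16,r1:Add1,r2:4,r3:8
cycle 9: stall // r0:16,r1:Add1,r2:4,r3:8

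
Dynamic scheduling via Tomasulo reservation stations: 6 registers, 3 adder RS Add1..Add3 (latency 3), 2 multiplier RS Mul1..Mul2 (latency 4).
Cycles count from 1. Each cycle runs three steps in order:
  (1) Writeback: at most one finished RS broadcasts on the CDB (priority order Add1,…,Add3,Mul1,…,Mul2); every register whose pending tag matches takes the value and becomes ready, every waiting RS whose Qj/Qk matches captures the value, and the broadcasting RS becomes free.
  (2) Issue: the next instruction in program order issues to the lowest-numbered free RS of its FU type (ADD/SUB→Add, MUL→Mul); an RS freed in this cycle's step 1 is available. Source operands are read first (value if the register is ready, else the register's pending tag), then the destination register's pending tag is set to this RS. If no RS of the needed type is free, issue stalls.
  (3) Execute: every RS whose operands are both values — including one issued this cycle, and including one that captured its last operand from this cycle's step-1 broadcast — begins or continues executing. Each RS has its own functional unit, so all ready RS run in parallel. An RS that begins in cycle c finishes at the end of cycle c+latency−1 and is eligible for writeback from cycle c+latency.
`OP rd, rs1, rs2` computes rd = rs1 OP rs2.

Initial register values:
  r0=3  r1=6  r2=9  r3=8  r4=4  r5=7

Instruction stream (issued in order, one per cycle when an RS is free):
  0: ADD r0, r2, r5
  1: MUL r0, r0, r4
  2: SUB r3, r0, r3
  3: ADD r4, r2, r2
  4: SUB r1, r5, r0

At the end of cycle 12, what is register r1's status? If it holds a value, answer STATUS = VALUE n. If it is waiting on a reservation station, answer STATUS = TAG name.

c1: issue ADD r0<-Add1 | r0:Add1,r1:6,r2:9,r3:8,r4:4,r5:7
c2: issue MUL r0<-Mul1 | r0:Mul1,r1:6,r2:9,r3:8,r4:4,r5:7
c3: issue SUB r3<-Add2 | r0:Mul1,r1:6,r2:9,r3:Add2,r4:4,r5:7
c4: CDB Add1=16; issue ADD r4<-Add1 | r0:Mul1,r1:6,r2:9,r3:Add2,r4:Add1,r5:7
c5: issue SUB r1<-Add3 | r0:Mul1,r1:Add3,r2:9,r3:Add2,r4:Add1,r5:7
c6: - | r0:Mul1,r1:Add3,r2:9,r3:Add2,r4:Add1,r5:7
c7: CDB Add1=18 | r0:Mul1,r1:Add3,r2:9,r3:Add2,r4:18,r5:7
c8: CDB Mul1=64 | r0:64,r1:Add3,r2:9,r3:Add2,r4:18,r5:7
c9: - | r0:64,r1:Add3,r2:9,r3:Add2,r4:18,r5:7
c10: - | r0:64,r1:Add3,r2:9,r3:Add2,r4:18,r5:7
c11: CDB Add2=56 | r0:64,r1:Add3,r2:9,r3:56,r4:18,r5:7
c12: CDB Add3=-57 | r0:64,r1:-57,r2:9,r3:56,r4:18,r5:7

STATUS = VALUE -57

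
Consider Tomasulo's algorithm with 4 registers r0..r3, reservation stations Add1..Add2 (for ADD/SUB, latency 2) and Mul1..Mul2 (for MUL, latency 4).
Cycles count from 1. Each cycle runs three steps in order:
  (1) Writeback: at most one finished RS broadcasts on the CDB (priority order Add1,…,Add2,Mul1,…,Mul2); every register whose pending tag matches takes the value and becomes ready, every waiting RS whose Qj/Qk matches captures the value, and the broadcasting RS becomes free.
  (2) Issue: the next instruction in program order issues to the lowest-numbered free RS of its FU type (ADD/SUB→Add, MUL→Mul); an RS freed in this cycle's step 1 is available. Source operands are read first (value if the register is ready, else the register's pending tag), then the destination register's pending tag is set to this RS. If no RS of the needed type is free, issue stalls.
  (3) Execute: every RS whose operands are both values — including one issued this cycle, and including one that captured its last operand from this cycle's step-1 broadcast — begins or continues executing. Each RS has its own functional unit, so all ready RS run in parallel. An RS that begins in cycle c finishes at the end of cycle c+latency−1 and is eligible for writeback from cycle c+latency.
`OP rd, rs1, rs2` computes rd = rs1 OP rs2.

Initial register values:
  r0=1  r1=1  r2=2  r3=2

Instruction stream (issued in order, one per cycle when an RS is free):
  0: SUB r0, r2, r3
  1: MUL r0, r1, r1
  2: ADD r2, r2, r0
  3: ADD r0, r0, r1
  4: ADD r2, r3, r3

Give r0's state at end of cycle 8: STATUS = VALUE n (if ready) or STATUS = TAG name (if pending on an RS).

STATUS = TAG Add2

c1: issue SUB r0<-Add1 | r0:Add1,r1:1,r2:2,r3:2
c2: issue MUL r0<-Mul1 | r0:Mul1,r1:1,r2:2,r3:2
c3: CDB Add1=0; issue ADD r2<-Add1 | r0:Mul1,r1:1,r2:Add1,r3:2
c4: issue ADD r0<-Add2 | r0:Add2,r1:1,r2:Add1,r3:2
c5: stall | r0:Add2,r1:1,r2:Add1,r3:2
c6: CDB Mul1=1; stall | r0:Add2,r1:1,r2:Add1,r3:2
c7: stall | r0:Add2,r1:1,r2:Add1,r3:2
c8: CDB Add1=3; issue ADD r2<-Add1 | r0:Add2,r1:1,r2:Add1,r3:2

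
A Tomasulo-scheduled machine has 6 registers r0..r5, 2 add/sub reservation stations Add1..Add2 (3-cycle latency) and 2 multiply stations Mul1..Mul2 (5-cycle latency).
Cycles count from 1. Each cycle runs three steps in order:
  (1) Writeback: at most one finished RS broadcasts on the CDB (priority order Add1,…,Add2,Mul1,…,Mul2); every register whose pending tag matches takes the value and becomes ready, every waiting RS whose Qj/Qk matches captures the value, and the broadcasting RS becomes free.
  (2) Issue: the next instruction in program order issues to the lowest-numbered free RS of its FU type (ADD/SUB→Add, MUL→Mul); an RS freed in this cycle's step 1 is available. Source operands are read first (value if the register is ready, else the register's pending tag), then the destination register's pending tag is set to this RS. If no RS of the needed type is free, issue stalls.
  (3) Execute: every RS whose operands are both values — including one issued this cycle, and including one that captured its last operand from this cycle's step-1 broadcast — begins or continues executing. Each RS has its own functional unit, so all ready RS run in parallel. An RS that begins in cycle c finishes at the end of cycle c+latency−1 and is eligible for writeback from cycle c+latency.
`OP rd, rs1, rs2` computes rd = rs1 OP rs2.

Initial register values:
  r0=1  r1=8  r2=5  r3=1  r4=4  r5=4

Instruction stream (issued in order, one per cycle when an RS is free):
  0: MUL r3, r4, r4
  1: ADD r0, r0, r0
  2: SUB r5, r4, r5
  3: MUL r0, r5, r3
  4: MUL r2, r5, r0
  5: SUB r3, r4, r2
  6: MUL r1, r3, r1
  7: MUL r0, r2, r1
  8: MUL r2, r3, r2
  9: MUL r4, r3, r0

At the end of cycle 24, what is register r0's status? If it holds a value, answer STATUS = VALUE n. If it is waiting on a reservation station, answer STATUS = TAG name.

STATUS = TAG Mul1

c1: issue MUL r3<-Mul1 | r0:1,r1:8,r2:5,r3:Mul1,r4:4,r5:4
c2: issue ADD r0<-Add1 | r0:Add1,r1:8,r2:5,r3:Mul1,r4:4,r5:4
c3: issue SUB r5<-Add2 | r0:Add1,r1:8,r2:5,r3:Mul1,r4:4,r5:Add2
c4: issue MUL r0<-Mul2 | r0:Mul2,r1:8,r2:5,r3:Mul1,r4:4,r5:Add2
c5: CDB Add1=2; stall | r0:Mul2,r1:8,r2:5,r3:Mul1,r4:4,r5:Add2
c6: CDB Add2=0; stall | r0:Mul2,r1:8,r2:5,r3:Mul1,r4:4,r5:0
c7: CDB Mul1=16; issue MUL r2<-Mul1 | r0:Mul2,r1:8,r2:Mul1,r3:16,r4:4,r5:0
c8: issue SUB r3<-Add1 | r0:Mul2,r1:8,r2:Mul1,r3:Add1,r4:4,r5:0
c9: stall | r0:Mul2,r1:8,r2:Mul1,r3:Add1,r4:4,r5:0
c10: stall | r0:Mul2,r1:8,r2:Mul1,r3:Add1,r4:4,r5:0
c11: stall | r0:Mul2,r1:8,r2:Mul1,r3:Add1,r4:4,r5:0
c12: CDB Mul2=0; issue MUL r1<-Mul2 | r0:0,r1:Mul2,r2:Mul1,r3:Add1,r4:4,r5:0
c13: stall | r0:0,r1:Mul2,r2:Mul1,r3:Add1,r4:4,r5:0
c14: stall | r0:0,r1:Mul2,r2:Mul1,r3:Add1,r4:4,r5:0
c15: stall | r0:0,r1:Mul2,r2:Mul1,r3:Add1,r4:4,r5:0
c16: stall | r0:0,r1:Mul2,r2:Mul1,r3:Add1,r4:4,r5:0
c17: CDB Mul1=0; issue MUL r0<-Mul1 | r0:Mul1,r1:Mul2,r2:0,r3:Add1,r4:4,r5:0
c18: stall | r0:Mul1,r1:Mul2,r2:0,r3:Add1,r4:4,r5:0
c19: stall | r0:Mul1,r1:Mul2,r2:0,r3:Add1,r4:4,r5:0
c20: CDB Add1=4; stall | r0:Mul1,r1:Mul2,r2:0,r3:4,r4:4,r5:0
c21: stall | r0:Mul1,r1:Mul2,r2:0,r3:4,r4:4,r5:0
c22: stall | r0:Mul1,r1:Mul2,r2:0,r3:4,r4:4,r5:0
c23: stall | r0:Mul1,r1:Mul2,r2:0,r3:4,r4:4,r5:0
c24: stall | r0:Mul1,r1:Mul2,r2:0,r3:4,r4:4,r5:0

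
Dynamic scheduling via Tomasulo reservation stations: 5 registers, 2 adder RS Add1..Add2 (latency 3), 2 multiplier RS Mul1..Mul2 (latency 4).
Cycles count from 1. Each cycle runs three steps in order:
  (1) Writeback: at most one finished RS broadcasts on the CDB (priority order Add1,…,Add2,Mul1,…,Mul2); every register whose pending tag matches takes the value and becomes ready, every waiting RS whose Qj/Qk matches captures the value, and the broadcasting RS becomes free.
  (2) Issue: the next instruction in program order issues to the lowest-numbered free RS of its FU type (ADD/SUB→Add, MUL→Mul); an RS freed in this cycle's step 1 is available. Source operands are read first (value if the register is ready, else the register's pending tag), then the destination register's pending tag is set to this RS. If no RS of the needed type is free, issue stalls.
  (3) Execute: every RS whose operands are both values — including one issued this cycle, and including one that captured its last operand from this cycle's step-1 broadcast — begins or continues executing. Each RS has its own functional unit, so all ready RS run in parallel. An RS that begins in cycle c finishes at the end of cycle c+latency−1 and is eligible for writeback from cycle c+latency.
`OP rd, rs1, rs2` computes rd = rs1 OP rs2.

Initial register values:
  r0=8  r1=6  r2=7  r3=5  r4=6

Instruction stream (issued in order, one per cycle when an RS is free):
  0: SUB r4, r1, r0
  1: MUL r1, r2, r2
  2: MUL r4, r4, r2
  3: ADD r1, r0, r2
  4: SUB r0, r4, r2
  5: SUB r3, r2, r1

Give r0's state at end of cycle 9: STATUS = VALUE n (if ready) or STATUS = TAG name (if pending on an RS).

c1: issue SUB r4<-Add1 | r0:8,r1:6,r2:7,r3:5,r4:Add1
c2: issue MUL r1<-Mul1 | r0:8,r1:Mul1,r2:7,r3:5,r4:Add1
c3: issue MUL r4<-Mul2 | r0:8,r1:Mul1,r2:7,r3:5,r4:Mul2
c4: CDB Add1=-2; issue ADD r1<-Add1 | r0:8,r1:Add1,r2:7,r3:5,r4:Mul2
c5: issue SUB r0<-Add2 | r0:Add2,r1:Add1,r2:7,r3:5,r4:Mul2
c6: CDB Mul1=49; stall | r0:Add2,r1:Add1,r2:7,r3:5,r4:Mul2
c7: CDB Add1=15; issue SUB r3<-Add1 | r0:Add2,r1:15,r2:7,r3:Add1,r4:Mul2
c8: CDB Mul2=-14 | r0:Add2,r1:15,r2:7,r3:Add1,r4:-14
c9: - | r0:Add2,r1:15,r2:7,r3:Add1,r4:-14

STATUS = TAG Add2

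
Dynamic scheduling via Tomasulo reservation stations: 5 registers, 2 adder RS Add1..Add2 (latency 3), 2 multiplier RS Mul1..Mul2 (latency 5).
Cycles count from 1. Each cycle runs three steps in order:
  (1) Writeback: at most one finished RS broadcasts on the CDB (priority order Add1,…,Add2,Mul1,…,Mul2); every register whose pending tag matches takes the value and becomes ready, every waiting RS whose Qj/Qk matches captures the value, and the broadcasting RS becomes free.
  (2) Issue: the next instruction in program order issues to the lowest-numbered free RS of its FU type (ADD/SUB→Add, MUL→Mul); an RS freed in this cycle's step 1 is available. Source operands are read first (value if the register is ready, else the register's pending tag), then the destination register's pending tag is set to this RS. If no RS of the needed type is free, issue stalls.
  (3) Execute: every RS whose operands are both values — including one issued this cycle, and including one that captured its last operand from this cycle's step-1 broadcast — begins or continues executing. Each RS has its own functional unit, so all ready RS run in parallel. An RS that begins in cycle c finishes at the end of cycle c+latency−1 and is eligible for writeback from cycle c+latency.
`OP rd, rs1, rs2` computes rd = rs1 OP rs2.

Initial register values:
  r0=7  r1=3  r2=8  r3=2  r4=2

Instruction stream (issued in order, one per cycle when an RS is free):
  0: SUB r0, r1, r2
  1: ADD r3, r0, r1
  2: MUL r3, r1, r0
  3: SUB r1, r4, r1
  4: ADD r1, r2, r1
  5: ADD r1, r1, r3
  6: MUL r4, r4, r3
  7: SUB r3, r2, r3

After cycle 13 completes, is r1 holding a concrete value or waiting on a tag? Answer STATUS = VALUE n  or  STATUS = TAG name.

STATUS = TAG Add2

cycle 1: issue SUB r0<-Add1 // r0:Add1,r1:3,r2:8,r3:2,r4:2
cycle 2: issue ADD r3<-Add2 // r0:Add1,r1:3,r2:8,r3:Add2,r4:2
cycle 3: issue MUL r3<-Mul1 // r0:Add1,r1:3,r2:8,r3:Mul1,r4:2
cycle 4: CDB Add1=-5; issue SUB r1<-Add1 // r0:-5,r1:Add1,r2:8,r3:Mul1,r4:2
cycle 5: stall // r0:-5,r1:Add1,r2:8,r3:Mul1,r4:2
cycle 6: stall // r0:-5,r1:Add1,r2:8,r3:Mul1,r4:2
cycle 7: CDB Add1=-1; issue ADD r1<-Add1 // r0:-5,r1:Add1,r2:8,r3:Mul1,r4:2
cycle 8: CDB Add2=-2; issue ADD r1<-Add2 // r0:-5,r1:Add2,r2:8,r3:Mul1,r4:2
cycle 9: CDB Mul1=-15; issue MUL r4<-Mul1 // r0:-5,r1:Add2,r2:8,r3:-15,r4:Mul1
cycle 10: CDB Add1=7; issue SUB r3<-Add1 // r0:-5,r1:Add2,r2:8,r3:Add1,r4:Mul1
cycle 11: - // r0:-5,r1:Add2,r2:8,r3:Add1,r4:Mul1
cycle 12: - // r0:-5,r1:Add2,r2:8,r3:Add1,r4:Mul1
cycle 13: CDB Add1=23 // r0:-5,r1:Add2,r2:8,r3:23,r4:Mul1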